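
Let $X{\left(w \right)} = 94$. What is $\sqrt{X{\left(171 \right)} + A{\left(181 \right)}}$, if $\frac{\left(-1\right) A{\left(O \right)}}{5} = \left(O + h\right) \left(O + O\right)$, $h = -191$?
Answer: $\sqrt{18194} \approx 134.89$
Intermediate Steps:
$A{\left(O \right)} = - 10 O \left(-191 + O\right)$ ($A{\left(O \right)} = - 5 \left(O - 191\right) \left(O + O\right) = - 5 \left(-191 + O\right) 2 O = - 5 \cdot 2 O \left(-191 + O\right) = - 10 O \left(-191 + O\right)$)
$\sqrt{X{\left(171 \right)} + A{\left(181 \right)}} = \sqrt{94 + 10 \cdot 181 \left(191 - 181\right)} = \sqrt{94 + 10 \cdot 181 \cdot 10} = \sqrt{94 + 18100} = \sqrt{18194}$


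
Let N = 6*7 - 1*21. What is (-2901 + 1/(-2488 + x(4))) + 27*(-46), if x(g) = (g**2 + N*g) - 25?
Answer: -9997060/2413 ≈ -4143.0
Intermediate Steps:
N = 21 (N = 42 - 21 = 21)
x(g) = -25 + g**2 + 21*g (x(g) = (g**2 + 21*g) - 25 = -25 + g**2 + 21*g)
(-2901 + 1/(-2488 + x(4))) + 27*(-46) = (-2901 + 1/(-2488 + (-25 + 4**2 + 21*4))) + 27*(-46) = (-2901 + 1/(-2488 + (-25 + 16 + 84))) - 1242 = (-2901 + 1/(-2488 + 75)) - 1242 = (-2901 + 1/(-2413)) - 1242 = (-2901 - 1/2413) - 1242 = -7000114/2413 - 1242 = -9997060/2413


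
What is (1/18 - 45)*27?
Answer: -2427/2 ≈ -1213.5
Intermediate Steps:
(1/18 - 45)*27 = -809/18*27 = -2427/2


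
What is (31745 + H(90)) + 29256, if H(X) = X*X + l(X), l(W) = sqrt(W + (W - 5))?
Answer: 69101 + 5*sqrt(7) ≈ 69114.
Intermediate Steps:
l(W) = sqrt(-5 + 2*W) (l(W) = sqrt(W + (-5 + W)) = sqrt(-5 + 2*W))
H(X) = X**2 + sqrt(-5 + 2*X) (H(X) = X*X + sqrt(-5 + 2*X) = X**2 + sqrt(-5 + 2*X))
(31745 + H(90)) + 29256 = (31745 + (90**2 + sqrt(-5 + 2*90))) + 29256 = (31745 + (8100 + sqrt(-5 + 180))) + 29256 = (31745 + (8100 + sqrt(175))) + 29256 = (31745 + (8100 + 5*sqrt(7))) + 29256 = (39845 + 5*sqrt(7)) + 29256 = 69101 + 5*sqrt(7)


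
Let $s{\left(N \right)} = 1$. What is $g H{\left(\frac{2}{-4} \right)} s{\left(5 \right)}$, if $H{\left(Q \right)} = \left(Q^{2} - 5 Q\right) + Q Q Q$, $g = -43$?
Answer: $- \frac{903}{8} \approx -112.88$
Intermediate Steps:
$H{\left(Q \right)} = Q^{2} + Q^{3} - 5 Q$ ($H{\left(Q \right)} = \left(Q^{2} - 5 Q\right) + Q^{2} Q = \left(Q^{2} - 5 Q\right) + Q^{3} = Q^{2} + Q^{3} - 5 Q$)
$g H{\left(\frac{2}{-4} \right)} s{\left(5 \right)} = - 43 \frac{2}{-4} \left(-5 + \frac{2}{-4} + \left(\frac{2}{-4}\right)^{2}\right) 1 = - 43 \cdot 2 \left(- \frac{1}{4}\right) \left(-5 + 2 \left(- \frac{1}{4}\right) + \left(2 \left(- \frac{1}{4}\right)\right)^{2}\right) 1 = - 43 \left(- \frac{-5 - \frac{1}{2} + \left(- \frac{1}{2}\right)^{2}}{2}\right) 1 = - 43 \left(- \frac{-5 - \frac{1}{2} + \frac{1}{4}}{2}\right) 1 = - 43 \left(\left(- \frac{1}{2}\right) \left(- \frac{21}{4}\right)\right) 1 = \left(-43\right) \frac{21}{8} \cdot 1 = \left(- \frac{903}{8}\right) 1 = - \frac{903}{8}$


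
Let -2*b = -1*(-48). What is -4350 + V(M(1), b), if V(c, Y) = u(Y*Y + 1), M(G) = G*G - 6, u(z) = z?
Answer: -3773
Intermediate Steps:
b = -24 (b = -(-1)*(-48)/2 = -½*48 = -24)
M(G) = -6 + G² (M(G) = G² - 6 = -6 + G²)
V(c, Y) = 1 + Y² (V(c, Y) = Y*Y + 1 = Y² + 1 = 1 + Y²)
-4350 + V(M(1), b) = -4350 + (1 + (-24)²) = -4350 + (1 + 576) = -4350 + 577 = -3773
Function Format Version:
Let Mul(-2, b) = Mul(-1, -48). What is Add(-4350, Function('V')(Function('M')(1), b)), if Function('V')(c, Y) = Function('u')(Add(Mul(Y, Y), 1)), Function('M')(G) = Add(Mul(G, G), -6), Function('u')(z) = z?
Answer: -3773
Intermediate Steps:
b = -24 (b = Mul(Rational(-1, 2), Mul(-1, -48)) = Mul(Rational(-1, 2), 48) = -24)
Function('M')(G) = Add(-6, Pow(G, 2)) (Function('M')(G) = Add(Pow(G, 2), -6) = Add(-6, Pow(G, 2)))
Function('V')(c, Y) = Add(1, Pow(Y, 2)) (Function('V')(c, Y) = Add(Mul(Y, Y), 1) = Add(Pow(Y, 2), 1) = Add(1, Pow(Y, 2)))
Add(-4350, Function('V')(Function('M')(1), b)) = Add(-4350, Add(1, Pow(-24, 2))) = Add(-4350, Add(1, 576)) = Add(-4350, 577) = -3773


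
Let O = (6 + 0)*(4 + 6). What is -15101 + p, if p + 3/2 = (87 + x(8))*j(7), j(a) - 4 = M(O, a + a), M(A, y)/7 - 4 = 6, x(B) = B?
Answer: -16145/2 ≈ -8072.5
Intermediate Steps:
O = 60 (O = 6*10 = 60)
M(A, y) = 70 (M(A, y) = 28 + 7*6 = 28 + 42 = 70)
j(a) = 74 (j(a) = 4 + 70 = 74)
p = 14057/2 (p = -3/2 + (87 + 8)*74 = -3/2 + 95*74 = -3/2 + 7030 = 14057/2 ≈ 7028.5)
-15101 + p = -15101 + 14057/2 = -16145/2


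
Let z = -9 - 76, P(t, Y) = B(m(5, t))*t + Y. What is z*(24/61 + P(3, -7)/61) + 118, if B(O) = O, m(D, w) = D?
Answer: 4478/61 ≈ 73.410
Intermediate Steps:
P(t, Y) = Y + 5*t (P(t, Y) = 5*t + Y = Y + 5*t)
z = -85
z*(24/61 + P(3, -7)/61) + 118 = -85*(24/61 + (-7 + 5*3)/61) + 118 = -85*(24*(1/61) + (-7 + 15)*(1/61)) + 118 = -85*(24/61 + 8*(1/61)) + 118 = -85*(24/61 + 8/61) + 118 = -85*32/61 + 118 = -2720/61 + 118 = 4478/61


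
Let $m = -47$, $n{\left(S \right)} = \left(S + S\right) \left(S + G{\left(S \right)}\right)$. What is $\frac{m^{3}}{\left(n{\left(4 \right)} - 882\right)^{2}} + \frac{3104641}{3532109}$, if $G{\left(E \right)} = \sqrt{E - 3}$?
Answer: $\frac{1834364549217}{2504138125076} \approx 0.73253$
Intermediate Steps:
$G{\left(E \right)} = \sqrt{-3 + E}$
$n{\left(S \right)} = 2 S \left(S + \sqrt{-3 + S}\right)$ ($n{\left(S \right)} = \left(S + S\right) \left(S + \sqrt{-3 + S}\right) = 2 S \left(S + \sqrt{-3 + S}\right)$)
$\frac{m^{3}}{\left(n{\left(4 \right)} - 882\right)^{2}} + \frac{3104641}{3532109} = \frac{\left(-47\right)^{3}}{\left(2 \cdot 4 \left(4 + \sqrt{-3 + 4}\right) - 882\right)^{2}} + \frac{3104641}{3532109} = - \frac{103823}{\left(2 \cdot 4 \left(4 + \sqrt{1}\right) - 882\right)^{2}} + 3104641 \cdot \frac{1}{3532109} = - \frac{103823}{\left(2 \cdot 4 \left(4 + 1\right) - 882\right)^{2}} + \frac{3104641}{3532109} = - \frac{103823}{\left(2 \cdot 4 \cdot 5 - 882\right)^{2}} + \frac{3104641}{3532109} = - \frac{103823}{\left(40 - 882\right)^{2}} + \frac{3104641}{3532109} = - \frac{103823}{\left(-842\right)^{2}} + \frac{3104641}{3532109} = - \frac{103823}{708964} + \frac{3104641}{3532109} = \frac{1834364549217}{2504138125076}$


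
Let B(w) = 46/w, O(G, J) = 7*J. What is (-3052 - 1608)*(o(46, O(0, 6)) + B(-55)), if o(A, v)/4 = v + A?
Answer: -18000648/11 ≈ -1.6364e+6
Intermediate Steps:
o(A, v) = 4*A + 4*v (o(A, v) = 4*(v + A) = 4*(A + v) = 4*A + 4*v)
(-3052 - 1608)*(o(46, O(0, 6)) + B(-55)) = (-3052 - 1608)*((4*46 + 4*(7*6)) + 46/(-55)) = -4660*((184 + 4*42) + 46*(-1/55)) = -4660*((184 + 168) - 46/55) = -4660*(352 - 46/55) = -4660*19314/55 = -18000648/11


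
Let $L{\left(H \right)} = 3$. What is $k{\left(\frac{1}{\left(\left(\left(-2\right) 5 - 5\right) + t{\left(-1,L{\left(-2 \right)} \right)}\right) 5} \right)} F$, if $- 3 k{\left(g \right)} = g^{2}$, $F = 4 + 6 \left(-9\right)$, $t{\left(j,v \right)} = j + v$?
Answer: $\frac{2}{507} \approx 0.0039448$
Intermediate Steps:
$F = -50$ ($F = 4 - 54 = -50$)
$k{\left(g \right)} = - \frac{g^{2}}{3}$
$k{\left(\frac{1}{\left(\left(\left(-2\right) 5 - 5\right) + t{\left(-1,L{\left(-2 \right)} \right)}\right) 5} \right)} F = - \frac{\left(\frac{1}{\left(\left(\left(-2\right) 5 - 5\right) + \left(-1 + 3\right)\right) 5}\right)^{2}}{3} \left(-50\right) = - \frac{\left(\frac{1}{\left(-10 - 5\right) + 2} \cdot \frac{1}{5}\right)^{2}}{3} \left(-50\right) = - \frac{\left(\frac{1}{-15 + 2} \cdot \frac{1}{5}\right)^{2}}{3} \left(-50\right) = - \frac{\left(\frac{1}{-13} \cdot \frac{1}{5}\right)^{2}}{3} \left(-50\right) = - \frac{\left(\left(- \frac{1}{13}\right) \frac{1}{5}\right)^{2}}{3} \left(-50\right) = - \frac{\left(- \frac{1}{65}\right)^{2}}{3} \left(-50\right) = \left(- \frac{1}{3}\right) \frac{1}{4225} \left(-50\right) = \left(- \frac{1}{12675}\right) \left(-50\right) = \frac{2}{507}$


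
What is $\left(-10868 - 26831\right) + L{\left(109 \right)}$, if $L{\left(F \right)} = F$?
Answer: $-37590$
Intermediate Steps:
$\left(-10868 - 26831\right) + L{\left(109 \right)} = \left(-10868 - 26831\right) + 109 = -37699 + 109 = -37590$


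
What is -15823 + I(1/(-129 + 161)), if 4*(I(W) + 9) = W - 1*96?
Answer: -2029567/128 ≈ -15856.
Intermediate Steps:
I(W) = -33 + W/4 (I(W) = -9 + (W - 1*96)/4 = -9 + (W - 96)/4 = -9 + (-96 + W)/4 = -9 + (-24 + W/4) = -33 + W/4)
-15823 + I(1/(-129 + 161)) = -15823 + (-33 + 1/(4*(-129 + 161))) = -15823 + (-33 + (¼)/32) = -15823 + (-33 + (¼)*(1/32)) = -15823 + (-33 + 1/128) = -15823 - 4223/128 = -2029567/128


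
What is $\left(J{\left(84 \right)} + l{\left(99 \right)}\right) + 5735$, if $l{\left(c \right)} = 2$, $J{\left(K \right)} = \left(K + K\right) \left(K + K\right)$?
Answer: $33961$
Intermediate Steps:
$J{\left(K \right)} = 4 K^{2}$ ($J{\left(K \right)} = 2 K 2 K = 4 K^{2}$)
$\left(J{\left(84 \right)} + l{\left(99 \right)}\right) + 5735 = \left(4 \cdot 84^{2} + 2\right) + 5735 = \left(4 \cdot 7056 + 2\right) + 5735 = \left(28224 + 2\right) + 5735 = 28226 + 5735 = 33961$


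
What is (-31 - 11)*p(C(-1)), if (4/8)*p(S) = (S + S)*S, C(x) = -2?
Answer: -672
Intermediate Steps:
p(S) = 4*S² (p(S) = 2*((S + S)*S) = 2*((2*S)*S) = 2*(2*S²) = 4*S²)
(-31 - 11)*p(C(-1)) = (-31 - 11)*(4*(-2)²) = -168*4 = -42*16 = -672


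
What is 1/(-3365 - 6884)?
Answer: -1/10249 ≈ -9.7570e-5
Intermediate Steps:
1/(-3365 - 6884) = 1/(-10249) = -1/10249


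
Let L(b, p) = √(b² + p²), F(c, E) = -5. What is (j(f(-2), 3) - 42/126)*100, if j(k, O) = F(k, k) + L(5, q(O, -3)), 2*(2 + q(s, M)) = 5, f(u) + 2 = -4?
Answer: -1600/3 + 50*√101 ≈ -30.840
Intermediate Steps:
f(u) = -6 (f(u) = -2 - 4 = -6)
q(s, M) = ½ (q(s, M) = -2 + (½)*5 = -2 + 5/2 = ½)
j(k, O) = -5 + √101/2 (j(k, O) = -5 + √(5² + (½)²) = -5 + √(25 + ¼) = -5 + √(101/4) = -5 + √101/2)
(j(f(-2), 3) - 42/126)*100 = ((-5 + √101/2) - 42/126)*100 = ((-5 + √101/2) - 42*1/126)*100 = ((-5 + √101/2) - ⅓)*100 = (-16/3 + √101/2)*100 = -1600/3 + 50*√101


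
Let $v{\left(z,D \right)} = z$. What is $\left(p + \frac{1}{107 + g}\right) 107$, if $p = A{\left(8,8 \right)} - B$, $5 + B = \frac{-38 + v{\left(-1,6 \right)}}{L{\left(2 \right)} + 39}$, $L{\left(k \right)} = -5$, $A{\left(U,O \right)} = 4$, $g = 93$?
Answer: $\frac{3693319}{3400} \approx 1086.3$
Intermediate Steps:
$B = - \frac{209}{34}$ ($B = -5 + \frac{-38 - 1}{-5 + 39} = -5 - \frac{39}{34} = - \frac{209}{34} \approx -6.1471$)
$p = \frac{345}{34}$ ($p = 4 - - \frac{209}{34} = 4 + \frac{209}{34} = \frac{345}{34} \approx 10.147$)
$\left(p + \frac{1}{107 + g}\right) 107 = \left(\frac{345}{34} + \frac{1}{107 + 93}\right) 107 = \left(\frac{345}{34} + \frac{1}{200}\right) 107 = \frac{34517}{3400} \cdot 107 = \frac{3693319}{3400}$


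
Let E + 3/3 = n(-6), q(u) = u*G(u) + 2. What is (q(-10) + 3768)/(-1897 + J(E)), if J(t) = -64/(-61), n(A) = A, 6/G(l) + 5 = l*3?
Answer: -1610522/809571 ≈ -1.9894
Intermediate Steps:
G(l) = 6/(-5 + 3*l) (G(l) = 6/(-5 + l*3) = 6/(-5 + 3*l))
q(u) = 2 + 6*u/(-5 + 3*u) (q(u) = u*(6/(-5 + 3*u)) + 2 = 6*u/(-5 + 3*u) + 2 = 2 + 6*u/(-5 + 3*u))
E = -7 (E = -1 - 6 = -7)
J(t) = 64/61 (J(t) = -64*(-1/61) = 64/61)
(q(-10) + 3768)/(-1897 + J(E)) = (2*(-5 + 6*(-10))/(-5 + 3*(-10)) + 3768)/(-1897 + 64/61) = (2*(-5 - 60)/(-5 - 30) + 3768)/(-115653/61) = (2*(-65)/(-35) + 3768)*(-61/115653) = (2*(-1/35)*(-65) + 3768)*(-61/115653) = (26/7 + 3768)*(-61/115653) = (26402/7)*(-61/115653) = -1610522/809571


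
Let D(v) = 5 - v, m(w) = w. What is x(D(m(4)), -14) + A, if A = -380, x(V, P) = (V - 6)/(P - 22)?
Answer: -13675/36 ≈ -379.86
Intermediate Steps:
x(V, P) = (-6 + V)/(-22 + P)
x(D(m(4)), -14) + A = (-6 + (5 - 1*4))/(-22 - 14) - 380 = (-6 + (5 - 4))/(-36) - 380 = -(-6 + 1)/36 - 380 = -1/36*(-5) - 380 = 5/36 - 380 = -13675/36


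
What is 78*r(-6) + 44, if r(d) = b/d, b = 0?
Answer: 44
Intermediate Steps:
r(d) = 0 (r(d) = 0/d = 0)
78*r(-6) + 44 = 78*0 + 44 = 0 + 44 = 44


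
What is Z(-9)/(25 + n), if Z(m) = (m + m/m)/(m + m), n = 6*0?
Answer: 4/225 ≈ 0.017778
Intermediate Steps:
n = 0
Z(m) = (1 + m)/(2*m) (Z(m) = (m + 1)/((2*m)) = (1 + m)*(1/(2*m)) = (1 + m)/(2*m))
Z(-9)/(25 + n) = ((½)*(1 - 9)/(-9))/(25 + 0) = ((½)*(-⅑)*(-8))/25 = (1/25)*(4/9) = 4/225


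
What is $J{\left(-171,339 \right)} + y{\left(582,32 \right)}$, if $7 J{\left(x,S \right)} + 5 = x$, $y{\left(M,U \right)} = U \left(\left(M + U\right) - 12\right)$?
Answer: $\frac{134672}{7} \approx 19239.0$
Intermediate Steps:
$y{\left(M,U \right)} = U \left(-12 + M + U\right)$
$J{\left(x,S \right)} = - \frac{5}{7} + \frac{x}{7}$
$J{\left(-171,339 \right)} + y{\left(582,32 \right)} = \left(- \frac{5}{7} + \frac{1}{7} \left(-171\right)\right) + 32 \left(-12 + 582 + 32\right) = \left(- \frac{5}{7} - \frac{171}{7}\right) + 32 \cdot 602 = - \frac{176}{7} + 19264 = \frac{134672}{7}$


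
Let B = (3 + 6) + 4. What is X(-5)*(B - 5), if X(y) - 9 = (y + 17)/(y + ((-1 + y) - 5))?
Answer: 66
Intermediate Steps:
B = 13 (B = 9 + 4 = 13)
X(y) = 9 + (17 + y)/(-6 + 2*y) (X(y) = 9 + (y + 17)/(y + ((-1 + y) - 5)) = 9 + (17 + y)/(y + (-6 + y)) = 9 + (17 + y)/(-6 + 2*y))
X(-5)*(B - 5) = ((-37 + 19*(-5))/(2*(-3 - 5)))*(13 - 5) = ((½)*(-37 - 95)/(-8))*8 = ((½)*(-⅛)*(-132))*8 = (33/4)*8 = 66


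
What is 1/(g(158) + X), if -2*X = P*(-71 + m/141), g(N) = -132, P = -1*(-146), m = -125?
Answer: 141/721316 ≈ 0.00019548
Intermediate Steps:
P = 146
X = 739928/141 (X = -73*(-71 - 125/141) = -73*(-10136)/141 = -1/2*(-1479856/141) = 739928/141 ≈ 5247.7)
1/(g(158) + X) = 1/(-132 + 739928/141) = 1/(721316/141) = 141/721316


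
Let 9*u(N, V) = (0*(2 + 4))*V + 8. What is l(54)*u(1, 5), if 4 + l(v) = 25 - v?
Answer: -88/3 ≈ -29.333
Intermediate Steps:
l(v) = 21 - v (l(v) = -4 + (25 - v) = 21 - v)
u(N, V) = 8/9 (u(N, V) = ((0*(2 + 4))*V + 8)/9 = ((0*6)*V + 8)/9 = (0*V + 8)/9 = (0 + 8)/9 = (⅑)*8 = 8/9)
l(54)*u(1, 5) = (21 - 1*54)*(8/9) = (21 - 54)*(8/9) = -33*8/9 = -88/3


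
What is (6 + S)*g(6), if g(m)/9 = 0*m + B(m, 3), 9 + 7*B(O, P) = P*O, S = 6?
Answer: 972/7 ≈ 138.86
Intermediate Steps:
B(O, P) = -9/7 + O*P/7 (B(O, P) = -9/7 + (P*O)/7 = -9/7 + (O*P)/7 = -9/7 + O*P/7)
g(m) = -81/7 + 27*m/7 (g(m) = 9*(0*m + (-9/7 + (1/7)*m*3)) = 9*(0 + (-9/7 + 3*m/7)) = 9*(-9/7 + 3*m/7) = -81/7 + 27*m/7)
(6 + S)*g(6) = (6 + 6)*(-81/7 + (27/7)*6) = 12*(-81/7 + 162/7) = 12*(81/7) = 972/7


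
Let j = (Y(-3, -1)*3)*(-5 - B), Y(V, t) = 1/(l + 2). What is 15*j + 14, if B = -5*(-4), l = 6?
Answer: -1013/8 ≈ -126.63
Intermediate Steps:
B = 20
Y(V, t) = ⅛ (Y(V, t) = 1/(6 + 2) = 1/8 = ⅛)
j = -75/8 (j = ((⅛)*3)*(-5 - 1*20) = 3*(-5 - 20)/8 = (3/8)*(-25) = -75/8 ≈ -9.3750)
15*j + 14 = 15*(-75/8) + 14 = -1125/8 + 14 = -1013/8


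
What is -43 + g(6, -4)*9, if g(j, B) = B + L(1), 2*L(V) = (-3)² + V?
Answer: -34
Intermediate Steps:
L(V) = 9/2 + V/2 (L(V) = ((-3)² + V)/2 = (9 + V)/2 = 9/2 + V/2)
g(j, B) = 5 + B (g(j, B) = B + (9/2 + (½)*1) = B + (9/2 + ½) = B + 5 = 5 + B)
-43 + g(6, -4)*9 = -43 + (5 - 4)*9 = -43 + 1*9 = -43 + 9 = -34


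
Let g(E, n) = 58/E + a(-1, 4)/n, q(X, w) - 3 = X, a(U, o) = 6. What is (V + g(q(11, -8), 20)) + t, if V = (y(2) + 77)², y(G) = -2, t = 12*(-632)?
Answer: -136819/70 ≈ -1954.6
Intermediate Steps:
t = -7584
q(X, w) = 3 + X
g(E, n) = 6/n + 58/E (g(E, n) = 58/E + 6/n = 6/n + 58/E)
V = 5625 (V = (-2 + 77)² = 75² = 5625)
(V + g(q(11, -8), 20)) + t = (5625 + (6/20 + 58/(3 + 11))) - 7584 = (5625 + (6*(1/20) + 58/14)) - 7584 = (5625 + (3/10 + 58*(1/14))) - 7584 = (5625 + (3/10 + 29/7)) - 7584 = (5625 + 311/70) - 7584 = 394061/70 - 7584 = -136819/70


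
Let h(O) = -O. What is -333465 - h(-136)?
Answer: -333601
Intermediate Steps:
-333465 - h(-136) = -333465 - (-1)*(-136) = -333465 - 1*136 = -333465 - 136 = -333601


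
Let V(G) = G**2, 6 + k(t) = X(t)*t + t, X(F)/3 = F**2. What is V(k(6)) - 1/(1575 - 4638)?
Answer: 1286165953/3063 ≈ 4.1990e+5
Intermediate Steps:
X(F) = 3*F**2
k(t) = -6 + t + 3*t**3 (k(t) = -6 + ((3*t**2)*t + t) = -6 + (3*t**3 + t) = -6 + (t + 3*t**3) = -6 + t + 3*t**3)
V(k(6)) - 1/(1575 - 4638) = (-6 + 6 + 3*6**3)**2 - 1/(1575 - 4638) = (-6 + 6 + 3*216)**2 - 1/(-3063) = (-6 + 6 + 648)**2 - 1*(-1/3063) = 648**2 + 1/3063 = 419904 + 1/3063 = 1286165953/3063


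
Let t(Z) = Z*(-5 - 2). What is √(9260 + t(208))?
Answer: 2*√1951 ≈ 88.340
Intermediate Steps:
t(Z) = -7*Z (t(Z) = Z*(-7) = -7*Z)
√(9260 + t(208)) = √(9260 - 7*208) = √(9260 - 1456) = √7804 = 2*√1951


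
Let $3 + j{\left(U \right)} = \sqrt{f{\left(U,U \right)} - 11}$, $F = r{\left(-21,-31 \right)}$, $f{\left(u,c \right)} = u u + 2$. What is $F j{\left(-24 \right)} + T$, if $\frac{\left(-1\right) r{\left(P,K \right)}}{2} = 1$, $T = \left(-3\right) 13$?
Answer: $-33 - 18 \sqrt{7} \approx -80.624$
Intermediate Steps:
$T = -39$
$r{\left(P,K \right)} = -2$ ($r{\left(P,K \right)} = \left(-2\right) 1 = -2$)
$f{\left(u,c \right)} = 2 + u^{2}$ ($f{\left(u,c \right)} = u^{2} + 2 = 2 + u^{2}$)
$F = -2$
$j{\left(U \right)} = -3 + \sqrt{-9 + U^{2}}$ ($j{\left(U \right)} = -3 + \sqrt{\left(2 + U^{2}\right) - 11} = -3 + \sqrt{-9 + U^{2}}$)
$F j{\left(-24 \right)} + T = - 2 \left(-3 + \sqrt{-9 + \left(-24\right)^{2}}\right) - 39 = - 2 \left(-3 + \sqrt{-9 + 576}\right) - 39 = - 2 \left(-3 + \sqrt{567}\right) - 39 = - 2 \left(-3 + 9 \sqrt{7}\right) - 39 = \left(6 - 18 \sqrt{7}\right) - 39 = -33 - 18 \sqrt{7}$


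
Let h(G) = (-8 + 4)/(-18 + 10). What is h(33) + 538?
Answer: 1077/2 ≈ 538.50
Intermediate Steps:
h(G) = ½ (h(G) = -4/(-8) = -4*(-⅛) = ½)
h(33) + 538 = ½ + 538 = 1077/2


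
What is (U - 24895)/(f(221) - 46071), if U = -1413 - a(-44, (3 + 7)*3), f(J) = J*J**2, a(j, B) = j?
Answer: -13132/5373895 ≈ -0.0024437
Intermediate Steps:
f(J) = J**3
U = -1369 (U = -1413 - 1*(-44) = -1413 + 44 = -1369)
(U - 24895)/(f(221) - 46071) = (-1369 - 24895)/(221**3 - 46071) = -26264/(10793861 - 46071) = -26264/10747790 = -26264*1/10747790 = -13132/5373895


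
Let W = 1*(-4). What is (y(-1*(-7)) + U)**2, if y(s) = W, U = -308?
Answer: 97344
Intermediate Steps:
W = -4
y(s) = -4
(y(-1*(-7)) + U)**2 = (-4 - 308)**2 = (-312)**2 = 97344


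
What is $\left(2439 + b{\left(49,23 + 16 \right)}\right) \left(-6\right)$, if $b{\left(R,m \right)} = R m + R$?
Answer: $-26394$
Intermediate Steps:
$b{\left(R,m \right)} = R + R m$
$\left(2439 + b{\left(49,23 + 16 \right)}\right) \left(-6\right) = \left(2439 + 49 \left(1 + \left(23 + 16\right)\right)\right) \left(-6\right) = \left(2439 + 49 \left(1 + 39\right)\right) \left(-6\right) = \left(2439 + 49 \cdot 40\right) \left(-6\right) = \left(2439 + 1960\right) \left(-6\right) = 4399 \left(-6\right) = -26394$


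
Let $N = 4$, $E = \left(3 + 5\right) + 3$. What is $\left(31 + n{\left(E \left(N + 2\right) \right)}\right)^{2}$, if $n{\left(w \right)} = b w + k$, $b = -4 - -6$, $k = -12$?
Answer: $22801$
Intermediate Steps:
$E = 11$ ($E = 8 + 3 = 11$)
$b = 2$ ($b = -4 + 6 = 2$)
$n{\left(w \right)} = -12 + 2 w$ ($n{\left(w \right)} = 2 w - 12 = -12 + 2 w$)
$\left(31 + n{\left(E \left(N + 2\right) \right)}\right)^{2} = \left(31 - \left(12 - 2 \cdot 11 \left(4 + 2\right)\right)\right)^{2} = \left(31 - \left(12 - 2 \cdot 11 \cdot 6\right)\right)^{2} = \left(31 + \left(-12 + 2 \cdot 66\right)\right)^{2} = \left(31 + \left(-12 + 132\right)\right)^{2} = \left(31 + 120\right)^{2} = 151^{2} = 22801$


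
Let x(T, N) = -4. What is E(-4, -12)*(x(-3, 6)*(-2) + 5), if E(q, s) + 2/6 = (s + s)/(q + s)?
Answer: 91/6 ≈ 15.167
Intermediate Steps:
E(q, s) = -⅓ + 2*s/(q + s) (E(q, s) = -⅓ + (s + s)/(q + s) = -⅓ + (2*s)/(q + s) = -⅓ + 2*s/(q + s))
E(-4, -12)*(x(-3, 6)*(-2) + 5) = ((-1*(-4) + 5*(-12))/(3*(-4 - 12)))*(-4*(-2) + 5) = ((⅓)*(4 - 60)/(-16))*(8 + 5) = ((⅓)*(-1/16)*(-56))*13 = (7/6)*13 = 91/6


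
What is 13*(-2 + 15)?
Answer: 169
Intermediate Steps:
13*(-2 + 15) = 13*13 = 169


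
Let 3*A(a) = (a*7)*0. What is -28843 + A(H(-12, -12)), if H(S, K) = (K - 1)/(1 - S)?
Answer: -28843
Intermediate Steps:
H(S, K) = (-1 + K)/(1 - S)
A(a) = 0 (A(a) = ((a*7)*0)/3 = ((7*a)*0)/3 = (⅓)*0 = 0)
-28843 + A(H(-12, -12)) = -28843 + 0 = -28843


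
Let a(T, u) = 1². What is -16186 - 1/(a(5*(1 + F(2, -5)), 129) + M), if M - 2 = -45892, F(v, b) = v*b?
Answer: -742759353/45889 ≈ -16186.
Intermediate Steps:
F(v, b) = b*v
M = -45890 (M = 2 - 45892 = -45890)
a(T, u) = 1
-16186 - 1/(a(5*(1 + F(2, -5)), 129) + M) = -16186 - 1/(1 - 45890) = -16186 - 1/(-45889) = -16186 - 1*(-1/45889) = -16186 + 1/45889 = -742759353/45889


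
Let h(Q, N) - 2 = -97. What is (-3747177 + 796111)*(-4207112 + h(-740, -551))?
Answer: 12415745532662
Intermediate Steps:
h(Q, N) = -95 (h(Q, N) = 2 - 97 = -95)
(-3747177 + 796111)*(-4207112 + h(-740, -551)) = (-3747177 + 796111)*(-4207112 - 95) = -2951066*(-4207207) = 12415745532662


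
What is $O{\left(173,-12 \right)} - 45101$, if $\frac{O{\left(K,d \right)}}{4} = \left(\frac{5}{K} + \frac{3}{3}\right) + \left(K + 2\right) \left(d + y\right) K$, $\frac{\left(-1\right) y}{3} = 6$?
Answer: $- \frac{636310761}{173} \approx -3.6781 \cdot 10^{6}$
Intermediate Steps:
$y = -18$ ($y = \left(-3\right) 6 = -18$)
$O{\left(K,d \right)} = 4 + \frac{20}{K} + 4 K \left(-18 + d\right) \left(2 + K\right)$ ($O{\left(K,d \right)} = 4 \left(\left(\frac{5}{K} + \frac{3}{3}\right) + \left(K + 2\right) \left(d - 18\right) K\right) = 4 \left(\left(\frac{5}{K} + 3 \cdot \frac{1}{3}\right) + \left(2 + K\right) \left(-18 + d\right) K\right) = 4 \left(\left(\frac{5}{K} + 1\right) + \left(-18 + d\right) \left(2 + K\right) K\right) = 4 \left(\left(1 + \frac{5}{K}\right) + K \left(-18 + d\right) \left(2 + K\right)\right) = 4 \left(1 + \frac{5}{K} + K \left(-18 + d\right) \left(2 + K\right)\right) = 4 + \frac{20}{K} + 4 K \left(-18 + d\right) \left(2 + K\right)$)
$O{\left(173,-12 \right)} - 45101 = \left(4 - 24912 - 72 \cdot 173^{2} + \frac{20}{173} + 4 \left(-12\right) 173^{2} + 8 \cdot 173 \left(-12\right)\right) - 45101 = \left(4 - 24912 - 2154888 + 20 \cdot \frac{1}{173} + 4 \left(-12\right) 29929 - 16608\right) - 45101 = \left(4 - 24912 - 2154888 + \frac{20}{173} - 1436592 - 16608\right) - 45101 = - \frac{628508288}{173} - 45101 = - \frac{636310761}{173}$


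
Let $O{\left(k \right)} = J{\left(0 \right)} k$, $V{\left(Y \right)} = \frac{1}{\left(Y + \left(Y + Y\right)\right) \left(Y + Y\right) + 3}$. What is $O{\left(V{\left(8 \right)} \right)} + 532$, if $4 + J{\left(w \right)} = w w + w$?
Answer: $\frac{205880}{387} \approx 531.99$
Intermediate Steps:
$J{\left(w \right)} = -4 + w + w^{2}$ ($J{\left(w \right)} = -4 + \left(w w + w\right) = -4 + \left(w^{2} + w\right) = -4 + \left(w + w^{2}\right) = -4 + w + w^{2}$)
$V{\left(Y \right)} = \frac{1}{3 + 6 Y^{2}}$ ($V{\left(Y \right)} = \frac{1}{\left(Y + 2 Y\right) 2 Y + 3} = \frac{1}{3 Y 2 Y + 3} = \frac{1}{6 Y^{2} + 3} = \frac{1}{3 + 6 Y^{2}}$)
$O{\left(k \right)} = - 4 k$ ($O{\left(k \right)} = \left(-4 + 0 + 0^{2}\right) k = \left(-4 + 0 + 0\right) k = - 4 k$)
$O{\left(V{\left(8 \right)} \right)} + 532 = - 4 \frac{1}{3 \left(1 + 2 \cdot 8^{2}\right)} + 532 = - 4 \frac{1}{3 \left(1 + 2 \cdot 64\right)} + 532 = - 4 \frac{1}{3 \left(1 + 128\right)} + 532 = - 4 \frac{1}{3 \cdot 129} + 532 = - 4 \cdot \frac{1}{3} \cdot \frac{1}{129} + 532 = \left(-4\right) \frac{1}{387} + 532 = - \frac{4}{387} + 532 = \frac{205880}{387}$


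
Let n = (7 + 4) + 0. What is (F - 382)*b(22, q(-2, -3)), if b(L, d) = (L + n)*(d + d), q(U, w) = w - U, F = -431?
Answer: 53658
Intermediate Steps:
n = 11 (n = 11 + 0 = 11)
b(L, d) = 2*d*(11 + L) (b(L, d) = (L + 11)*(d + d) = (11 + L)*(2*d) = 2*d*(11 + L))
(F - 382)*b(22, q(-2, -3)) = (-431 - 382)*(2*(-3 - 1*(-2))*(11 + 22)) = -1626*(-3 + 2)*33 = -1626*(-1)*33 = -813*(-66) = 53658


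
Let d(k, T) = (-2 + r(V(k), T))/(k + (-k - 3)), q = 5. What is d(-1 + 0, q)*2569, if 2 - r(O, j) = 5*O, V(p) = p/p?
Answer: 12845/3 ≈ 4281.7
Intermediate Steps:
V(p) = 1
r(O, j) = 2 - 5*O
d(k, T) = 5/3 (d(k, T) = (-2 + (2 - 5*1))/(k + (-k - 3)) = (-2 + (2 - 5))/(k + (-3 - k)) = (-2 - 3)/(-3) = -5*(-⅓) = 5/3)
d(-1 + 0, q)*2569 = (5/3)*2569 = 12845/3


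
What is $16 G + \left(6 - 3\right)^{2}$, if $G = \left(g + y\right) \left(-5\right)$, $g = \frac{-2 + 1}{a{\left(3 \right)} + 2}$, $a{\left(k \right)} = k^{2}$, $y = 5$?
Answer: $- \frac{4221}{11} \approx -383.73$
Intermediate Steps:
$g = - \frac{1}{11}$ ($g = \frac{-2 + 1}{3^{2} + 2} = - \frac{1}{9 + 2} = - \frac{1}{11} \approx -0.090909$)
$G = - \frac{270}{11}$ ($G = \left(- \frac{1}{11} + 5\right) \left(-5\right) = \frac{54}{11} \left(-5\right) = - \frac{270}{11} \approx -24.545$)
$16 G + \left(6 - 3\right)^{2} = 16 \left(- \frac{270}{11}\right) + \left(6 - 3\right)^{2} = - \frac{4320}{11} + 3^{2} = - \frac{4320}{11} + 9 = - \frac{4221}{11}$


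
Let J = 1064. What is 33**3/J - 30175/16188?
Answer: 101861/3192 ≈ 31.911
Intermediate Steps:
33**3/J - 30175/16188 = 33**3/1064 - 30175/16188 = 35937*(1/1064) - 30175*1/16188 = 35937/1064 - 425/228 = 101861/3192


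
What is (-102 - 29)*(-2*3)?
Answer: 786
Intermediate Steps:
(-102 - 29)*(-2*3) = -131*(-6) = 786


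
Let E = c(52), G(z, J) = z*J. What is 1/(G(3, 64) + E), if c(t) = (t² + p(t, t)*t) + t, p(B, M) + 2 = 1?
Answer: 1/2896 ≈ 0.00034530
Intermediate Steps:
p(B, M) = -1 (p(B, M) = -2 + 1 = -1)
G(z, J) = J*z
c(t) = t² (c(t) = (t² - t) + t = t²)
E = 2704 (E = 52² = 2704)
1/(G(3, 64) + E) = 1/(64*3 + 2704) = 1/(192 + 2704) = 1/2896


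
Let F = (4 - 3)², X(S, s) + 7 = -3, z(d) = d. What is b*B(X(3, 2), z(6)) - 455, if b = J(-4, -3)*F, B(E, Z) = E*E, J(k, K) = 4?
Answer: -55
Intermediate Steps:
X(S, s) = -10 (X(S, s) = -7 - 3 = -10)
F = 1 (F = 1² = 1)
B(E, Z) = E²
b = 4 (b = 4*1 = 4)
b*B(X(3, 2), z(6)) - 455 = 4*(-10)² - 455 = 4*100 - 455 = 400 - 455 = -55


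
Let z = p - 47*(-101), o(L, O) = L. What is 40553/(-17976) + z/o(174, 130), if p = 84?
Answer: 124277/4872 ≈ 25.508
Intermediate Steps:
z = 4831 (z = 84 - 47*(-101) = 84 + 4747 = 4831)
40553/(-17976) + z/o(174, 130) = 40553/(-17976) + 4831/174 = 40553*(-1/17976) + 4831*(1/174) = -379/168 + 4831/174 = 124277/4872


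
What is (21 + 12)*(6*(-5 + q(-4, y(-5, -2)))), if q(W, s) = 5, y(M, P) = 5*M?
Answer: 0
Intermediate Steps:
(21 + 12)*(6*(-5 + q(-4, y(-5, -2)))) = (21 + 12)*(6*(-5 + 5)) = 33*(6*0) = 33*0 = 0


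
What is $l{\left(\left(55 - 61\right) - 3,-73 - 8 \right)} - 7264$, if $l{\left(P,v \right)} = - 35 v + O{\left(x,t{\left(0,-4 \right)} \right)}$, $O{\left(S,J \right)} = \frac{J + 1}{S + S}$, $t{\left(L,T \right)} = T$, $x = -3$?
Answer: $- \frac{8857}{2} \approx -4428.5$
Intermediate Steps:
$O{\left(S,J \right)} = \frac{1 + J}{2 S}$
$l{\left(P,v \right)} = \frac{1}{2} - 35 v$ ($l{\left(P,v \right)} = - 35 v + \frac{1 - 4}{2 \left(-3\right)} = - 35 v + \frac{1}{2} \left(- \frac{1}{3}\right) \left(-3\right) = - 35 v + \frac{1}{2} = \frac{1}{2} - 35 v$)
$l{\left(\left(55 - 61\right) - 3,-73 - 8 \right)} - 7264 = \left(\frac{1}{2} - 35 \left(-73 - 8\right)\right) - 7264 = \left(\frac{1}{2} - -2835\right) - 7264 = \left(\frac{1}{2} + 2835\right) - 7264 = \frac{5671}{2} - 7264 = - \frac{8857}{2}$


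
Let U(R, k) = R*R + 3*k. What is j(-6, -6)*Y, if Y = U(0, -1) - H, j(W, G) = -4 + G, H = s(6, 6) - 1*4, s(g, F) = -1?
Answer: -20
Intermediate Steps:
U(R, k) = R² + 3*k
H = -5 (H = -1 - 1*4 = -1 - 4 = -5)
Y = 2 (Y = (0² + 3*(-1)) - 1*(-5) = (0 - 3) + 5 = -3 + 5 = 2)
j(-6, -6)*Y = (-4 - 6)*2 = -10*2 = -20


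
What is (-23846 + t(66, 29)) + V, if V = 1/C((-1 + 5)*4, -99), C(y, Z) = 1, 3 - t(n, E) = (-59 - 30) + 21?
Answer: -23774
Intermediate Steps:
t(n, E) = 71 (t(n, E) = 3 - ((-59 - 30) + 21) = 3 - (-89 + 21) = 3 - 1*(-68) = 3 + 68 = 71)
V = 1 (V = 1/1 = 1)
(-23846 + t(66, 29)) + V = (-23846 + 71) + 1 = -23775 + 1 = -23774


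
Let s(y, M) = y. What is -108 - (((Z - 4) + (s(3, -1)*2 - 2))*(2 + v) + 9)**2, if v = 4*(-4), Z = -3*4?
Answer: -31437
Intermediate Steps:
Z = -12
v = -16
-108 - (((Z - 4) + (s(3, -1)*2 - 2))*(2 + v) + 9)**2 = -108 - (((-12 - 4) + (3*2 - 2))*(2 - 16) + 9)**2 = -108 - ((-16 + (6 - 2))*(-14) + 9)**2 = -108 - ((-16 + 4)*(-14) + 9)**2 = -108 - (-12*(-14) + 9)**2 = -108 - (168 + 9)**2 = -108 - 1*177**2 = -108 - 1*31329 = -108 - 31329 = -31437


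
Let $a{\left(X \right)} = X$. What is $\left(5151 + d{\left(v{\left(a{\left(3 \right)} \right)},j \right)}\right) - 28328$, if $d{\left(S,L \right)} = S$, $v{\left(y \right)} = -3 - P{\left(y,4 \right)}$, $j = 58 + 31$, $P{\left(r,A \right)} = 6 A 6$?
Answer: $-23324$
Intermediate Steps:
$P{\left(r,A \right)} = 36 A$
$j = 89$
$v{\left(y \right)} = -147$ ($v{\left(y \right)} = -3 - 36 \cdot 4 = -3 - 144 = -147$)
$\left(5151 + d{\left(v{\left(a{\left(3 \right)} \right)},j \right)}\right) - 28328 = \left(5151 - 147\right) - 28328 = 5004 - 28328 = -23324$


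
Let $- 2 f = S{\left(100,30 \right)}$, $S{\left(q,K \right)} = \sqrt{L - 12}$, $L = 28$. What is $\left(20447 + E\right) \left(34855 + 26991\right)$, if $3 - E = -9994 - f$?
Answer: $1882715932$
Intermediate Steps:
$S{\left(q,K \right)} = 4$ ($S{\left(q,K \right)} = \sqrt{28 - 12} = \sqrt{16} = 4$)
$f = -2$ ($f = \left(- \frac{1}{2}\right) 4 = -2$)
$E = 9995$ ($E = 3 - \left(-9994 - -2\right) = 3 - \left(-9994 + 2\right) = 3 - -9992 = 3 + 9992 = 9995$)
$\left(20447 + E\right) \left(34855 + 26991\right) = \left(20447 + 9995\right) \left(34855 + 26991\right) = 30442 \cdot 61846 = 1882715932$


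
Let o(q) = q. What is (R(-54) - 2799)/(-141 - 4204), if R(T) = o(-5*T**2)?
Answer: 17379/4345 ≈ 3.9998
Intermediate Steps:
R(T) = -5*T**2
(R(-54) - 2799)/(-141 - 4204) = (-5*(-54)**2 - 2799)/(-141 - 4204) = (-5*2916 - 2799)/(-4345) = (-14580 - 2799)*(-1/4345) = -17379*(-1/4345) = 17379/4345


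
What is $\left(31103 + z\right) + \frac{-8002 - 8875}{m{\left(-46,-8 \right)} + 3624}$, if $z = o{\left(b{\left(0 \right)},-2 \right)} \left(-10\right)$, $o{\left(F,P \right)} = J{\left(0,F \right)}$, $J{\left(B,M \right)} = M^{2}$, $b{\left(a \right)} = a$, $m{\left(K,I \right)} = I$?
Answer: $\frac{112451571}{3616} \approx 31098.0$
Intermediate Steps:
$o{\left(F,P \right)} = F^{2}$
$z = 0$ ($z = 0^{2} \left(-10\right) = 0 \left(-10\right) = 0$)
$\left(31103 + z\right) + \frac{-8002 - 8875}{m{\left(-46,-8 \right)} + 3624} = \left(31103 + 0\right) + \frac{-8002 - 8875}{-8 + 3624} = 31103 - \frac{16877}{3616} = \frac{112451571}{3616}$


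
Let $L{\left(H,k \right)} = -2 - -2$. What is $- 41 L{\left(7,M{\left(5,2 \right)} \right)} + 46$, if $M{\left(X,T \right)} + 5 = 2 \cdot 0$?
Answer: $46$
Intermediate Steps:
$M{\left(X,T \right)} = -5$ ($M{\left(X,T \right)} = -5 + 2 \cdot 0 = -5 + 0 = -5$)
$L{\left(H,k \right)} = 0$ ($L{\left(H,k \right)} = -2 + 2 = 0$)
$- 41 L{\left(7,M{\left(5,2 \right)} \right)} + 46 = \left(-41\right) 0 + 46 = 0 + 46 = 46$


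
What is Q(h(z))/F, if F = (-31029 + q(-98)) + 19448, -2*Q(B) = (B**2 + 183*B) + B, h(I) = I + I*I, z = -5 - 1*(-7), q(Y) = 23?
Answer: 285/5779 ≈ 0.049316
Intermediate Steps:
z = 2 (z = -5 + 7 = 2)
h(I) = I + I**2
Q(B) = -92*B - B**2/2 (Q(B) = -((B**2 + 183*B) + B)/2 = -(B**2 + 184*B)/2 = -92*B - B**2/2)
F = -11558 (F = (-31029 + 23) + 19448 = -31006 + 19448 = -11558)
Q(h(z))/F = -2*(1 + 2)*(184 + 2*(1 + 2))/2/(-11558) = -2*3*(184 + 2*3)/2*(-1/11558) = -1/2*6*(184 + 6)*(-1/11558) = -1/2*6*190*(-1/11558) = -570*(-1/11558) = 285/5779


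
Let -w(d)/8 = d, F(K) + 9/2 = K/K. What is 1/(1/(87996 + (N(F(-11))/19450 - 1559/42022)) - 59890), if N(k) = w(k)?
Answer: -35960778371233/2153691016244480420 ≈ -1.6697e-5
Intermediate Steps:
F(K) = -7/2 (F(K) = -9/2 + K/K = -9/2 + 1 = -7/2)
w(d) = -8*d
N(k) = -8*k
1/(1/(87996 + (N(F(-11))/19450 - 1559/42022)) - 59890) = 1/(1/(87996 + (-8*(-7/2)/19450 - 1559/42022)) - 59890) = 1/(1/(87996 + (28*(1/19450) - 1559*1/42022)) - 59890) = 1/(1/(87996 + (14/9725 - 1559/42022)) - 59890) = 1/(1/(87996 - 14572967/408663950) - 59890) = 1/(1/(35960778371233/408663950) - 59890) = 1/(408663950/35960778371233 - 59890) = 1/(-2153691016244480420/35960778371233) = -35960778371233/2153691016244480420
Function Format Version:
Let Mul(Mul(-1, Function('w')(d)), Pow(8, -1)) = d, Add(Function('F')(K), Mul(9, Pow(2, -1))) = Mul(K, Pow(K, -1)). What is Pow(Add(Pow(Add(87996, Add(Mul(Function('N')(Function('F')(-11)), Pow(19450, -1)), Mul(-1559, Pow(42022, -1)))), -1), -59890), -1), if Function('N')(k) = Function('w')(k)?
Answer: Rational(-35960778371233, 2153691016244480420) ≈ -1.6697e-5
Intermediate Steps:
Function('F')(K) = Rational(-7, 2) (Function('F')(K) = Add(Rational(-9, 2), Mul(K, Pow(K, -1))) = Add(Rational(-9, 2), 1) = Rational(-7, 2))
Function('w')(d) = Mul(-8, d)
Function('N')(k) = Mul(-8, k)
Pow(Add(Pow(Add(87996, Add(Mul(Function('N')(Function('F')(-11)), Pow(19450, -1)), Mul(-1559, Pow(42022, -1)))), -1), -59890), -1) = Pow(Add(Pow(Add(87996, Add(Mul(Mul(-8, Rational(-7, 2)), Pow(19450, -1)), Mul(-1559, Pow(42022, -1)))), -1), -59890), -1) = Pow(Add(Pow(Add(87996, Add(Mul(28, Rational(1, 19450)), Mul(-1559, Rational(1, 42022)))), -1), -59890), -1) = Pow(Add(Pow(Add(87996, Add(Rational(14, 9725), Rational(-1559, 42022))), -1), -59890), -1) = Pow(Add(Pow(Add(87996, Rational(-14572967, 408663950)), -1), -59890), -1) = Pow(Add(Pow(Rational(35960778371233, 408663950), -1), -59890), -1) = Pow(Add(Rational(408663950, 35960778371233), -59890), -1) = Pow(Rational(-2153691016244480420, 35960778371233), -1) = Rational(-35960778371233, 2153691016244480420)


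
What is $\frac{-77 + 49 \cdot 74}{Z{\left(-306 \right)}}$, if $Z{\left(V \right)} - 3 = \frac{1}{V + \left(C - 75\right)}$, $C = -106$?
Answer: $\frac{1728363}{1460} \approx 1183.8$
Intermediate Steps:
$Z{\left(V \right)} = 3 + \frac{1}{-181 + V}$ ($Z{\left(V \right)} = 3 + \frac{1}{V - 181} = 3 + \frac{1}{-181 + V}$)
$\frac{-77 + 49 \cdot 74}{Z{\left(-306 \right)}} = \frac{-77 + 49 \cdot 74}{\frac{1}{-181 - 306} \left(-542 + 3 \left(-306\right)\right)} = \frac{-77 + 3626}{\frac{1}{-487} \left(-542 - 918\right)} = \frac{3549}{\left(- \frac{1}{487}\right) \left(-1460\right)} = \frac{3549}{\frac{1460}{487}} = 3549 \cdot \frac{487}{1460} = \frac{1728363}{1460}$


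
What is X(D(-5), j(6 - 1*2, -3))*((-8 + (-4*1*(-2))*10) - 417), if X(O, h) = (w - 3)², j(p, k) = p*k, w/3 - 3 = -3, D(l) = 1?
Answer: -3105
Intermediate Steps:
w = 0 (w = 9 + 3*(-3) = 9 - 9 = 0)
j(p, k) = k*p
X(O, h) = 9 (X(O, h) = (0 - 3)² = (-3)² = 9)
X(D(-5), j(6 - 1*2, -3))*((-8 + (-4*1*(-2))*10) - 417) = 9*((-8 + (-4*1*(-2))*10) - 417) = 9*((-8 - 4*(-2)*10) - 417) = 9*((-8 + 8*10) - 417) = 9*((-8 + 80) - 417) = 9*(72 - 417) = 9*(-345) = -3105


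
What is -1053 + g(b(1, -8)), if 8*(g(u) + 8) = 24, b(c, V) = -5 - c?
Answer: -1058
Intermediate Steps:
g(u) = -5 (g(u) = -8 + (⅛)*24 = -8 + 3 = -5)
-1053 + g(b(1, -8)) = -1053 - 5 = -1058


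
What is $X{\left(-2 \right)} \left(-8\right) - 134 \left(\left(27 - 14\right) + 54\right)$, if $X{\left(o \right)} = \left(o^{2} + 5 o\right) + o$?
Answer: $-8914$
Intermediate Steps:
$X{\left(o \right)} = o^{2} + 6 o$
$X{\left(-2 \right)} \left(-8\right) - 134 \left(\left(27 - 14\right) + 54\right) = - 2 \left(6 - 2\right) \left(-8\right) - 134 \left(\left(27 - 14\right) + 54\right) = \left(-2\right) 4 \left(-8\right) - 134 \left(13 + 54\right) = \left(-8\right) \left(-8\right) - 8978 = 64 - 8978 = -8914$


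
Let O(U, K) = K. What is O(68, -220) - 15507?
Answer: -15727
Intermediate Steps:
O(68, -220) - 15507 = -220 - 15507 = -15727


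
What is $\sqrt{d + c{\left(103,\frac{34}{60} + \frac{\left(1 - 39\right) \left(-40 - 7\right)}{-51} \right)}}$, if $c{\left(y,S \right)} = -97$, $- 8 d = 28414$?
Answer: $\frac{i \sqrt{14595}}{2} \approx 60.405 i$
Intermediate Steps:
$d = - \frac{14207}{4}$ ($d = \left(- \frac{1}{8}\right) 28414 = - \frac{14207}{4} \approx -3551.8$)
$\sqrt{d + c{\left(103,\frac{34}{60} + \frac{\left(1 - 39\right) \left(-40 - 7\right)}{-51} \right)}} = \sqrt{- \frac{14207}{4} - 97} = \sqrt{- \frac{14595}{4}} = \frac{i \sqrt{14595}}{2}$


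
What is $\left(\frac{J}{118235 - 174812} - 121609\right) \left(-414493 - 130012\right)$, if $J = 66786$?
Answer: $\frac{1248793028220465}{18859} \approx 6.6217 \cdot 10^{10}$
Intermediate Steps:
$\left(\frac{J}{118235 - 174812} - 121609\right) \left(-414493 - 130012\right) = \left(\frac{66786}{118235 - 174812} - 121609\right) \left(-414493 - 130012\right) = \left(\frac{66786}{-56577} - 121609\right) \left(-544505\right) = \left(66786 \left(- \frac{1}{56577}\right) - 121609\right) \left(-544505\right) = \left(- \frac{22262}{18859} - 121609\right) \left(-544505\right) = \left(- \frac{2293446393}{18859}\right) \left(-544505\right) = \frac{1248793028220465}{18859}$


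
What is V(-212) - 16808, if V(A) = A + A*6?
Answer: -18292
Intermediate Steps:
V(A) = 7*A (V(A) = A + 6*A = 7*A)
V(-212) - 16808 = 7*(-212) - 16808 = -1484 - 16808 = -18292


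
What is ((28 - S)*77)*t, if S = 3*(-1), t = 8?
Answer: 19096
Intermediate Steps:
S = -3
((28 - S)*77)*t = ((28 - 1*(-3))*77)*8 = ((28 + 3)*77)*8 = (31*77)*8 = 2387*8 = 19096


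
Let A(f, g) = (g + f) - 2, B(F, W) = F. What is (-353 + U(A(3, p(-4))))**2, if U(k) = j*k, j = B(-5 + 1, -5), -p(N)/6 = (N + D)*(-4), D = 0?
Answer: 729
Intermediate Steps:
p(N) = 24*N (p(N) = -6*(N + 0)*(-4) = -6*N*(-4) = -(-24)*N = 24*N)
j = -4 (j = -5 + 1 = -4)
A(f, g) = -2 + f + g (A(f, g) = (f + g) - 2 = -2 + f + g)
U(k) = -4*k
(-353 + U(A(3, p(-4))))**2 = (-353 - 4*(-2 + 3 + 24*(-4)))**2 = (-353 - 4*(-2 + 3 - 96))**2 = (-353 - 4*(-95))**2 = (-353 + 380)**2 = 27**2 = 729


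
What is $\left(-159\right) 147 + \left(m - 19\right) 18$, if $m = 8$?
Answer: $-23571$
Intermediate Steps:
$\left(-159\right) 147 + \left(m - 19\right) 18 = \left(-159\right) 147 + \left(8 - 19\right) 18 = -23373 - 198 = -23571$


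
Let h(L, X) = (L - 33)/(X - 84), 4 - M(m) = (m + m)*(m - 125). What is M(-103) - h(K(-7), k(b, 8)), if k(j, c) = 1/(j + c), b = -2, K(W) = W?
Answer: -23623132/503 ≈ -46965.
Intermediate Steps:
M(m) = 4 - 2*m*(-125 + m) (M(m) = 4 - (m + m)*(m - 125) = 4 - 2*m*(-125 + m))
k(j, c) = 1/(c + j)
h(L, X) = (-33 + L)/(-84 + X)
M(-103) - h(K(-7), k(b, 8)) = (4 - 2*(-103)**2 + 250*(-103)) - (-33 - 7)/(-84 + 1/(8 - 2)) = (4 - 2*10609 - 25750) - (-40)/(-84 + 1/6) = (4 - 21218 - 25750) - (-40)/(-84 + 1/6) = -46964 - (-40)/(-503/6) = -46964 - (-6)*(-40)/503 = -46964 - 1*240/503 = -46964 - 240/503 = -23623132/503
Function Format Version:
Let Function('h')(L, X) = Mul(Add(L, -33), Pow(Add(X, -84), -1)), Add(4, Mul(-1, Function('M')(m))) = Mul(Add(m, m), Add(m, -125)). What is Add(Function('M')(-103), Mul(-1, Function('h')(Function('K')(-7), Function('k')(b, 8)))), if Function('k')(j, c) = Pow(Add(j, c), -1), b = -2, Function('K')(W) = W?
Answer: Rational(-23623132, 503) ≈ -46965.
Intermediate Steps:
Function('M')(m) = Add(4, Mul(-2, m, Add(-125, m))) (Function('M')(m) = Add(4, Mul(-1, Mul(Add(m, m), Add(m, -125)))) = Add(4, Mul(-1, Mul(Mul(2, m), Add(-125, m)))) = Add(4, Mul(-1, Mul(2, m, Add(-125, m)))) = Add(4, Mul(-2, m, Add(-125, m))))
Function('k')(j, c) = Pow(Add(c, j), -1)
Function('h')(L, X) = Mul(Pow(Add(-84, X), -1), Add(-33, L)) (Function('h')(L, X) = Mul(Add(-33, L), Pow(Add(-84, X), -1)) = Mul(Pow(Add(-84, X), -1), Add(-33, L)))
Add(Function('M')(-103), Mul(-1, Function('h')(Function('K')(-7), Function('k')(b, 8)))) = Add(Add(4, Mul(-2, Pow(-103, 2)), Mul(250, -103)), Mul(-1, Mul(Pow(Add(-84, Pow(Add(8, -2), -1)), -1), Add(-33, -7)))) = Add(Add(4, Mul(-2, 10609), -25750), Mul(-1, Mul(Pow(Add(-84, Pow(6, -1)), -1), -40))) = Add(Add(4, -21218, -25750), Mul(-1, Mul(Pow(Add(-84, Rational(1, 6)), -1), -40))) = Add(-46964, Mul(-1, Mul(Pow(Rational(-503, 6), -1), -40))) = Add(-46964, Mul(-1, Mul(Rational(-6, 503), -40))) = Add(-46964, Mul(-1, Rational(240, 503))) = Add(-46964, Rational(-240, 503)) = Rational(-23623132, 503)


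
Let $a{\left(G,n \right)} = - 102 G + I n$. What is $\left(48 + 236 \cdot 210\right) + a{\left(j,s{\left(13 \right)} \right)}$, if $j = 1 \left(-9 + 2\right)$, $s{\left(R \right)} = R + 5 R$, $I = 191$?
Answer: $65220$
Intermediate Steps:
$s{\left(R \right)} = 6 R$
$j = -7$ ($j = 1 \left(-7\right) = -7$)
$a{\left(G,n \right)} = - 102 G + 191 n$
$\left(48 + 236 \cdot 210\right) + a{\left(j,s{\left(13 \right)} \right)} = \left(48 + 236 \cdot 210\right) - \left(-714 - 191 \cdot 6 \cdot 13\right) = \left(48 + 49560\right) + \left(714 + 191 \cdot 78\right) = 49608 + \left(714 + 14898\right) = 49608 + 15612 = 65220$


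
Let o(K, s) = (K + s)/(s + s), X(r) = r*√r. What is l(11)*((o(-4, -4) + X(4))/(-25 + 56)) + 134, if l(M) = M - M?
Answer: 134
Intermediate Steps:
X(r) = r^(3/2)
l(M) = 0
o(K, s) = (K + s)/(2*s) (o(K, s) = (K + s)/((2*s)) = (K + s)*(1/(2*s)) = (K + s)/(2*s))
l(11)*((o(-4, -4) + X(4))/(-25 + 56)) + 134 = 0*(((½)*(-4 - 4)/(-4) + 4^(3/2))/(-25 + 56)) + 134 = 0*(((½)*(-¼)*(-8) + 8)/31) + 134 = 0*((1 + 8)*(1/31)) + 134 = 0*(9*(1/31)) + 134 = 0*(9/31) + 134 = 0 + 134 = 134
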